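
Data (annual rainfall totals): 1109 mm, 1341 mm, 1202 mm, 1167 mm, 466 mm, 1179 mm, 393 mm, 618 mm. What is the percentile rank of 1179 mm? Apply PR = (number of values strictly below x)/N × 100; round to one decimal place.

62.5

N = 8.
Strictly below 1179: 5. Equal to 1179: 1.
PR = 5/8 × 100 = 62.5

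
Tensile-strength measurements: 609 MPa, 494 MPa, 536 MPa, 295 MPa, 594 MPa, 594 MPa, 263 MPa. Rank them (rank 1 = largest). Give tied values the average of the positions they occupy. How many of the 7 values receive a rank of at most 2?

Sorted (descending): 609, 594, 594, 536, 494, 295, 263
The 2 values of 594 occupy positions 2–3 → average rank (2+3)/2 = 2.5.
Ranks ≤ 2: {1} → 1 value.

1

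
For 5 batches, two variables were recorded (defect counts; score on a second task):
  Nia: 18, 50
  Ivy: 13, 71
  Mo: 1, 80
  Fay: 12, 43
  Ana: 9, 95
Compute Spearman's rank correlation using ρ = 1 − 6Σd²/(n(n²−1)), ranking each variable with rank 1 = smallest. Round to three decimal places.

-0.600

Ranks of variable 1: 5, 4, 1, 3, 2
Ranks of variable 2: 2, 3, 4, 1, 5
d = r₁ − r₂: 3, 1, -3, 2, -3
d²: 9, 1, 9, 4, 9; Σd² = 32
ρ = 1 − 6·32/(5·24) = 1 − 192/120 = -0.600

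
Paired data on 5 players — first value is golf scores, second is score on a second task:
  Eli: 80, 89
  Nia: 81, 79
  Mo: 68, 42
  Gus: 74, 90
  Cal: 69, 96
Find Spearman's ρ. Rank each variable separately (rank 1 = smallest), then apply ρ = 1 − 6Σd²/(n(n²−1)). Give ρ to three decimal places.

0.000

Ranks of variable 1: 4, 5, 1, 3, 2
Ranks of variable 2: 3, 2, 1, 4, 5
d = r₁ − r₂: 1, 3, 0, -1, -3
d²: 1, 9, 0, 1, 9; Σd² = 20
ρ = 1 − 6·20/(5·24) = 1 − 120/120 = 0.000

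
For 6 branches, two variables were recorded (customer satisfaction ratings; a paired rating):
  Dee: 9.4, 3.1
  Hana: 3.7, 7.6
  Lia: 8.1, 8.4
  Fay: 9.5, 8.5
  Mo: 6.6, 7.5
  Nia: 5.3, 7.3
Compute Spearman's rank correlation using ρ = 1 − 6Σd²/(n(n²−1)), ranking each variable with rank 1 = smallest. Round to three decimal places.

0.257

Ranks of variable 1: 5, 1, 4, 6, 3, 2
Ranks of variable 2: 1, 4, 5, 6, 3, 2
d = r₁ − r₂: 4, -3, -1, 0, 0, 0
d²: 16, 9, 1, 0, 0, 0; Σd² = 26
ρ = 1 − 6·26/(6·35) = 1 − 156/210 = 0.257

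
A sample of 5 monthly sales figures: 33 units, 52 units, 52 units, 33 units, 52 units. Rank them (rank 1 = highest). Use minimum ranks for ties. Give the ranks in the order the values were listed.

Sorted (descending): 52, 52, 52, 33, 33
The 3 values of 52 occupy positions 1–3 → each gets rank 1.
The 2 values of 33 occupy positions 4–5 → each gets rank 4.

4, 1, 1, 4, 1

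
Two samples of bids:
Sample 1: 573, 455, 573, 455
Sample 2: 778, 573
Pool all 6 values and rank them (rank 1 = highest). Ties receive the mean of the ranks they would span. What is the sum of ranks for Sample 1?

Sorted (descending): 778, 573, 573, 573, 455, 455
The 3 values of 573 occupy positions 2–4 → average rank 3.
The 2 values of 455 occupy positions 5–6 → average rank (5+6)/2 = 5.5.
Sample 1 values → pooled ranks: 573→3, 455→5.5, 573→3, 455→5.5
Rank sum = 3 + 5.5 + 3 + 5.5 = 17

17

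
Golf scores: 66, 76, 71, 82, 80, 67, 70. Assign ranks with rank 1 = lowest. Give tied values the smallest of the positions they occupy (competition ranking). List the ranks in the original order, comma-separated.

Sorted (ascending): 66, 67, 70, 71, 76, 80, 82
No ties — each value takes its position as its rank.

1, 5, 4, 7, 6, 2, 3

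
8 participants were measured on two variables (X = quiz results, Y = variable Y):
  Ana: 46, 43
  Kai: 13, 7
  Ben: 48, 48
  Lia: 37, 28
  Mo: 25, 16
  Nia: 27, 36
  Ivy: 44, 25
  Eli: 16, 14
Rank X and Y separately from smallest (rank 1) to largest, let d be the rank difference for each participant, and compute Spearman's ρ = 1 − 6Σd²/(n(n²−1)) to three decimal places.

0.905

Ranks of variable 1: 7, 1, 8, 5, 3, 4, 6, 2
Ranks of variable 2: 7, 1, 8, 5, 3, 6, 4, 2
d = r₁ − r₂: 0, 0, 0, 0, 0, -2, 2, 0
d²: 0, 0, 0, 0, 0, 4, 4, 0; Σd² = 8
ρ = 1 − 6·8/(8·63) = 1 − 48/504 = 0.905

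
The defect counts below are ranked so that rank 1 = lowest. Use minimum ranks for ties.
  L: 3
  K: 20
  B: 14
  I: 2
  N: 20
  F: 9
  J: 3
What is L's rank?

2

Sorted (ascending): 2, 3, 3, 9, 14, 20, 20
The 2 values of 3 occupy positions 2–3 → each gets rank 2.
The 2 values of 20 occupy positions 6–7 → each gets rank 6.
L has value 3 → rank 2.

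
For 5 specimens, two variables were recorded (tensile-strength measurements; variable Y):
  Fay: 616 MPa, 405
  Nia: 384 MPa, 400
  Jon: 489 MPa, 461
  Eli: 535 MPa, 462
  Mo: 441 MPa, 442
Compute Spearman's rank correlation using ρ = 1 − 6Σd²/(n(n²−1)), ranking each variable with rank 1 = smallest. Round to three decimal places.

Ranks of variable 1: 5, 1, 3, 4, 2
Ranks of variable 2: 2, 1, 4, 5, 3
d = r₁ − r₂: 3, 0, -1, -1, -1
d²: 9, 0, 1, 1, 1; Σd² = 12
ρ = 1 − 6·12/(5·24) = 1 − 72/120 = 0.400

0.400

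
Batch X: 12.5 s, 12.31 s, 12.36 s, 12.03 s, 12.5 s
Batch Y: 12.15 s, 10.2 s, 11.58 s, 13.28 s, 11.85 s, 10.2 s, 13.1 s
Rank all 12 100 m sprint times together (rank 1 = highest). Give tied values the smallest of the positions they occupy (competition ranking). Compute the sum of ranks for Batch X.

25

Sorted (descending): 13.28, 13.1, 12.5, 12.5, 12.36, 12.31, 12.15, 12.03, 11.85, 11.58, 10.2, 10.2
The 2 values of 12.5 occupy positions 3–4 → each gets rank 3.
The 2 values of 10.2 occupy positions 11–12 → each gets rank 11.
Batch X values → pooled ranks: 12.5→3, 12.31→6, 12.36→5, 12.03→8, 12.5→3
Rank sum = 3 + 6 + 5 + 8 + 3 = 25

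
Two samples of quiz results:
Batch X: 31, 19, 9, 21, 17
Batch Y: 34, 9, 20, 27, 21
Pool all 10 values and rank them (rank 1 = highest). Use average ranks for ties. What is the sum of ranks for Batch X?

31

Sorted (descending): 34, 31, 27, 21, 21, 20, 19, 17, 9, 9
The 2 values of 21 occupy positions 4–5 → average rank (4+5)/2 = 4.5.
The 2 values of 9 occupy positions 9–10 → average rank (9+10)/2 = 9.5.
Batch X values → pooled ranks: 31→2, 19→7, 9→9.5, 21→4.5, 17→8
Rank sum = 2 + 7 + 9.5 + 4.5 + 8 = 31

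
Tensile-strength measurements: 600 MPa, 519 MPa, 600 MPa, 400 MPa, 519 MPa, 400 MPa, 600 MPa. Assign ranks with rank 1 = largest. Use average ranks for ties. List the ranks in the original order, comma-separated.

2, 4.5, 2, 6.5, 4.5, 6.5, 2

Sorted (descending): 600, 600, 600, 519, 519, 400, 400
The 3 values of 600 occupy positions 1–3 → average rank 2.
The 2 values of 519 occupy positions 4–5 → average rank (4+5)/2 = 4.5.
The 2 values of 400 occupy positions 6–7 → average rank (6+7)/2 = 6.5.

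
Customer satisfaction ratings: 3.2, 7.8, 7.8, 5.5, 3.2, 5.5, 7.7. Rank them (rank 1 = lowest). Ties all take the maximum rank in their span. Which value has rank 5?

7.7

Sorted (ascending): 3.2, 3.2, 5.5, 5.5, 7.7, 7.8, 7.8
The 2 values of 3.2 occupy positions 1–2 → each gets rank 2.
The 2 values of 5.5 occupy positions 3–4 → each gets rank 4.
The 2 values of 7.8 occupy positions 6–7 → each gets rank 7.
Rank 5 → value 7.7.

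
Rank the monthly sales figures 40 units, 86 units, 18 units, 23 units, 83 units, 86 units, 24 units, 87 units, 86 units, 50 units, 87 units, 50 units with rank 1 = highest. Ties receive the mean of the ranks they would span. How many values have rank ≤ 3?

2

Sorted (descending): 87, 87, 86, 86, 86, 83, 50, 50, 40, 24, 23, 18
The 2 values of 87 occupy positions 1–2 → average rank (1+2)/2 = 1.5.
The 3 values of 86 occupy positions 3–5 → average rank 4.
The 2 values of 50 occupy positions 7–8 → average rank (7+8)/2 = 7.5.
Ranks ≤ 3: {1.5, 1.5} → 2 values.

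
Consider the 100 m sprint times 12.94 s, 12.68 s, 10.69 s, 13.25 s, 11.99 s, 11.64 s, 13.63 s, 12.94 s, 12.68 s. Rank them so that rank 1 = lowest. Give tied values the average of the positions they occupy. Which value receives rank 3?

11.99

Sorted (ascending): 10.69, 11.64, 11.99, 12.68, 12.68, 12.94, 12.94, 13.25, 13.63
The 2 values of 12.68 occupy positions 4–5 → average rank (4+5)/2 = 4.5.
The 2 values of 12.94 occupy positions 6–7 → average rank (6+7)/2 = 6.5.
Rank 3 → value 11.99.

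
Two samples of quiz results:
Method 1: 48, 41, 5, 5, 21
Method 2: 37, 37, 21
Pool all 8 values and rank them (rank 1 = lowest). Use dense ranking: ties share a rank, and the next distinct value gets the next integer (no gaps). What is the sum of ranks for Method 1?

Sorted (ascending): 5, 5, 21, 21, 37, 37, 41, 48
The 2 values of 5 share dense rank 1.
The 2 values of 21 share dense rank 2.
The 2 values of 37 share dense rank 3.
Remaining distinct values take the next consecutive integers.
Method 1 values → pooled ranks: 48→5, 41→4, 5→1, 5→1, 21→2
Rank sum = 5 + 4 + 1 + 1 + 2 = 13

13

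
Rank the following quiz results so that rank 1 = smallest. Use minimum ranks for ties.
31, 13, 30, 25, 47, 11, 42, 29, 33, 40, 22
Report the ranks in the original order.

Sorted (ascending): 11, 13, 22, 25, 29, 30, 31, 33, 40, 42, 47
No ties — each value takes its position as its rank.

7, 2, 6, 4, 11, 1, 10, 5, 8, 9, 3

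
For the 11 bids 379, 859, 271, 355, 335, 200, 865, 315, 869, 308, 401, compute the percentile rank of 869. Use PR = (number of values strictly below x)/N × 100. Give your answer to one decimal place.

N = 11.
Strictly below 869: 10. Equal to 869: 1.
PR = 10/11 × 100 = 90.9

90.9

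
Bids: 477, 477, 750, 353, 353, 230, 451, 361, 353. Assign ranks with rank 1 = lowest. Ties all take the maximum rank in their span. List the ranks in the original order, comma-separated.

Sorted (ascending): 230, 353, 353, 353, 361, 451, 477, 477, 750
The 3 values of 353 occupy positions 2–4 → each gets rank 4.
The 2 values of 477 occupy positions 7–8 → each gets rank 8.

8, 8, 9, 4, 4, 1, 6, 5, 4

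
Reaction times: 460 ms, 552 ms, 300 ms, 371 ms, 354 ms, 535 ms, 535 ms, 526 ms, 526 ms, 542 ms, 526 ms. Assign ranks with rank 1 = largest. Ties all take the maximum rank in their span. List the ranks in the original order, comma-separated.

8, 1, 11, 9, 10, 4, 4, 7, 7, 2, 7

Sorted (descending): 552, 542, 535, 535, 526, 526, 526, 460, 371, 354, 300
The 2 values of 535 occupy positions 3–4 → each gets rank 4.
The 3 values of 526 occupy positions 5–7 → each gets rank 7.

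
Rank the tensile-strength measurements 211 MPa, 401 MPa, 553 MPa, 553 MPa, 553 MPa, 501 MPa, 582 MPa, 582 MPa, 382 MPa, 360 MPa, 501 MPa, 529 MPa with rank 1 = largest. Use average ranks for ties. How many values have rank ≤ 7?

Sorted (descending): 582, 582, 553, 553, 553, 529, 501, 501, 401, 382, 360, 211
The 2 values of 582 occupy positions 1–2 → average rank (1+2)/2 = 1.5.
The 3 values of 553 occupy positions 3–5 → average rank 4.
The 2 values of 501 occupy positions 7–8 → average rank (7+8)/2 = 7.5.
Ranks ≤ 7: {1.5, 1.5, 4, 4, 4, 6} → 6 values.

6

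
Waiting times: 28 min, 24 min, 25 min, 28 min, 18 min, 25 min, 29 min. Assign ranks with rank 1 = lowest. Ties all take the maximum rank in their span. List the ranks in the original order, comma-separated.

Sorted (ascending): 18, 24, 25, 25, 28, 28, 29
The 2 values of 25 occupy positions 3–4 → each gets rank 4.
The 2 values of 28 occupy positions 5–6 → each gets rank 6.

6, 2, 4, 6, 1, 4, 7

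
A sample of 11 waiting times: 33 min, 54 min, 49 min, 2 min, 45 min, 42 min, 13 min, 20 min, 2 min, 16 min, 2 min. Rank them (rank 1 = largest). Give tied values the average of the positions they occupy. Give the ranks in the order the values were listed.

Sorted (descending): 54, 49, 45, 42, 33, 20, 16, 13, 2, 2, 2
The 3 values of 2 occupy positions 9–11 → average rank 10.

5, 1, 2, 10, 3, 4, 8, 6, 10, 7, 10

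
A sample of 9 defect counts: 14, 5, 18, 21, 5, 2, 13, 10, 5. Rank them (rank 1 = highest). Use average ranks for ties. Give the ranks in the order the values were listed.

Sorted (descending): 21, 18, 14, 13, 10, 5, 5, 5, 2
The 3 values of 5 occupy positions 6–8 → average rank 7.

3, 7, 2, 1, 7, 9, 4, 5, 7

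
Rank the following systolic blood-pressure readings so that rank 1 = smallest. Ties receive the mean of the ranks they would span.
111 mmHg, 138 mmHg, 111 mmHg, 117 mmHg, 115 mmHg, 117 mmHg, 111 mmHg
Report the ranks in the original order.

Sorted (ascending): 111, 111, 111, 115, 117, 117, 138
The 3 values of 111 occupy positions 1–3 → average rank 2.
The 2 values of 117 occupy positions 5–6 → average rank (5+6)/2 = 5.5.

2, 7, 2, 5.5, 4, 5.5, 2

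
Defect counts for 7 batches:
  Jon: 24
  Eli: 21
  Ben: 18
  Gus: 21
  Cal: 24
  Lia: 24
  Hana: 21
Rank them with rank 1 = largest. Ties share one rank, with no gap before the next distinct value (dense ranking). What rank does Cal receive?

Sorted (descending): 24, 24, 24, 21, 21, 21, 18
The 3 values of 24 share dense rank 1.
The 3 values of 21 share dense rank 2.
Remaining distinct values take the next consecutive integers.
Cal has value 24 → rank 1.

1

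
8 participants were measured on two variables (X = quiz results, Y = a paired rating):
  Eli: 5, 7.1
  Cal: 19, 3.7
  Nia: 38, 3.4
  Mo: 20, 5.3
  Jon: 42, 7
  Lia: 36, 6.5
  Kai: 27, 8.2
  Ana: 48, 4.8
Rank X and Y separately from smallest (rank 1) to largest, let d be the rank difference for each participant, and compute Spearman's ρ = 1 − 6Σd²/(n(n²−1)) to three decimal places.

-0.238

Ranks of variable 1: 1, 2, 6, 3, 7, 5, 4, 8
Ranks of variable 2: 7, 2, 1, 4, 6, 5, 8, 3
d = r₁ − r₂: -6, 0, 5, -1, 1, 0, -4, 5
d²: 36, 0, 25, 1, 1, 0, 16, 25; Σd² = 104
ρ = 1 − 6·104/(8·63) = 1 − 624/504 = -0.238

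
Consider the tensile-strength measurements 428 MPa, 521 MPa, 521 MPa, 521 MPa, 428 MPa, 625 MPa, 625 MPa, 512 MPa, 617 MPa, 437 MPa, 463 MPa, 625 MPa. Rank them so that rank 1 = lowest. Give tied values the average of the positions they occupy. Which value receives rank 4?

Sorted (ascending): 428, 428, 437, 463, 512, 521, 521, 521, 617, 625, 625, 625
The 2 values of 428 occupy positions 1–2 → average rank (1+2)/2 = 1.5.
The 3 values of 521 occupy positions 6–8 → average rank 7.
The 3 values of 625 occupy positions 10–12 → average rank 11.
Rank 4 → value 463.

463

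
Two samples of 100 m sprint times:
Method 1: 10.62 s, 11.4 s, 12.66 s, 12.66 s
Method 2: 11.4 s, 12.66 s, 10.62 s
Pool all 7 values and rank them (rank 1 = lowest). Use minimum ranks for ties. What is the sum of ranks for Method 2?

9

Sorted (ascending): 10.62, 10.62, 11.4, 11.4, 12.66, 12.66, 12.66
The 2 values of 10.62 occupy positions 1–2 → each gets rank 1.
The 2 values of 11.4 occupy positions 3–4 → each gets rank 3.
The 3 values of 12.66 occupy positions 5–7 → each gets rank 5.
Method 2 values → pooled ranks: 11.4→3, 12.66→5, 10.62→1
Rank sum = 3 + 5 + 1 = 9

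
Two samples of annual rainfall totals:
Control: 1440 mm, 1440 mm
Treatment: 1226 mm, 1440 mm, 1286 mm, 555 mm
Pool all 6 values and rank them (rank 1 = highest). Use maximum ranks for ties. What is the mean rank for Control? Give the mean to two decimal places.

3.00

Sorted (descending): 1440, 1440, 1440, 1286, 1226, 555
The 3 values of 1440 occupy positions 1–3 → each gets rank 3.
Control values → pooled ranks: 1440→3, 1440→3
Mean rank = (3 + 3) / 2 = 3.00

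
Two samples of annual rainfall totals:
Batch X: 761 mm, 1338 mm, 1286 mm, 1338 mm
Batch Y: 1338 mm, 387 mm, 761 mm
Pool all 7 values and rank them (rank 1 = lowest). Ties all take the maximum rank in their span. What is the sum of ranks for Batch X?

21

Sorted (ascending): 387, 761, 761, 1286, 1338, 1338, 1338
The 2 values of 761 occupy positions 2–3 → each gets rank 3.
The 3 values of 1338 occupy positions 5–7 → each gets rank 7.
Batch X values → pooled ranks: 761→3, 1338→7, 1286→4, 1338→7
Rank sum = 3 + 7 + 4 + 7 = 21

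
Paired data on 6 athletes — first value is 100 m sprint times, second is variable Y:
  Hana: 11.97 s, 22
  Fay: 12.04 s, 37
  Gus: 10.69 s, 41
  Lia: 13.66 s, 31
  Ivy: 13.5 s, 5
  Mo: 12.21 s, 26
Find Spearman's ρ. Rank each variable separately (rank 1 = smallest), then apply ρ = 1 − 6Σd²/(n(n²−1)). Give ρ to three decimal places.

Ranks of variable 1: 2, 3, 1, 6, 5, 4
Ranks of variable 2: 2, 5, 6, 4, 1, 3
d = r₁ − r₂: 0, -2, -5, 2, 4, 1
d²: 0, 4, 25, 4, 16, 1; Σd² = 50
ρ = 1 − 6·50/(6·35) = 1 − 300/210 = -0.429

-0.429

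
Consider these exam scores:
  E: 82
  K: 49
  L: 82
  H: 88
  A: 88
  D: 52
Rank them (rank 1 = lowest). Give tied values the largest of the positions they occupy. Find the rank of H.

Sorted (ascending): 49, 52, 82, 82, 88, 88
The 2 values of 82 occupy positions 3–4 → each gets rank 4.
The 2 values of 88 occupy positions 5–6 → each gets rank 6.
H has value 88 → rank 6.

6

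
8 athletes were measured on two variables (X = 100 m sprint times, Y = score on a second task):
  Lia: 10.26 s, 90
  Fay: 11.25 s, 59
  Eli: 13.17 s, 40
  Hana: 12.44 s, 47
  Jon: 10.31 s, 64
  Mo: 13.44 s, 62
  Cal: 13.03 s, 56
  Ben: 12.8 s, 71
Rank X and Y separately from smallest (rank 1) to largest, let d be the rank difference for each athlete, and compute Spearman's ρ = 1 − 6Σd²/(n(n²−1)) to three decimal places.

-0.524

Ranks of variable 1: 1, 3, 7, 4, 2, 8, 6, 5
Ranks of variable 2: 8, 4, 1, 2, 6, 5, 3, 7
d = r₁ − r₂: -7, -1, 6, 2, -4, 3, 3, -2
d²: 49, 1, 36, 4, 16, 9, 9, 4; Σd² = 128
ρ = 1 − 6·128/(8·63) = 1 − 768/504 = -0.524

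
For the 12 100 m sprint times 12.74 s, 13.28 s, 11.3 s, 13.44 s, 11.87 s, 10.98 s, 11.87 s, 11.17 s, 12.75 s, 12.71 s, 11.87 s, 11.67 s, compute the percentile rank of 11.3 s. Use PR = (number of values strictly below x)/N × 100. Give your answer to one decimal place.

16.7

N = 12.
Strictly below 11.3: 2. Equal to 11.3: 1.
PR = 2/12 × 100 = 16.7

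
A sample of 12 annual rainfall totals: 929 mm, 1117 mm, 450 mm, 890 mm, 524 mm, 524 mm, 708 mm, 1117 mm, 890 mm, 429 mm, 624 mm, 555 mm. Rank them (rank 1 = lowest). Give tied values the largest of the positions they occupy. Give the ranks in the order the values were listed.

Sorted (ascending): 429, 450, 524, 524, 555, 624, 708, 890, 890, 929, 1117, 1117
The 2 values of 524 occupy positions 3–4 → each gets rank 4.
The 2 values of 890 occupy positions 8–9 → each gets rank 9.
The 2 values of 1117 occupy positions 11–12 → each gets rank 12.

10, 12, 2, 9, 4, 4, 7, 12, 9, 1, 6, 5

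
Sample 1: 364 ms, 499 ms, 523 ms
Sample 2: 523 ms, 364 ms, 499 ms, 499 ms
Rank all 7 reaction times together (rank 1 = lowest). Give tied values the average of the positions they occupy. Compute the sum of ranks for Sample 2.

16

Sorted (ascending): 364, 364, 499, 499, 499, 523, 523
The 2 values of 364 occupy positions 1–2 → average rank (1+2)/2 = 1.5.
The 3 values of 499 occupy positions 3–5 → average rank 4.
The 2 values of 523 occupy positions 6–7 → average rank (6+7)/2 = 6.5.
Sample 2 values → pooled ranks: 523→6.5, 364→1.5, 499→4, 499→4
Rank sum = 6.5 + 1.5 + 4 + 4 = 16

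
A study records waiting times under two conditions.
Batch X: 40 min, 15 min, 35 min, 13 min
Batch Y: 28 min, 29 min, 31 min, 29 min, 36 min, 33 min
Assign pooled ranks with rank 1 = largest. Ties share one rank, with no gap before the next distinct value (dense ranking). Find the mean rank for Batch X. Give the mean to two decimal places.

5.25

Sorted (descending): 40, 36, 35, 33, 31, 29, 29, 28, 15, 13
The 2 values of 29 share dense rank 6.
Remaining distinct values take the next consecutive integers.
Batch X values → pooled ranks: 40→1, 15→8, 35→3, 13→9
Mean rank = (1 + 8 + 3 + 9) / 4 = 5.25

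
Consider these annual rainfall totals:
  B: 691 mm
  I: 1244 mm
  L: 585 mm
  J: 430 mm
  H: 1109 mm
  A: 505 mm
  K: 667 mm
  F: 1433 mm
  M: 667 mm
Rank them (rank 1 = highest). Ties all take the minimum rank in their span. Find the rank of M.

5

Sorted (descending): 1433, 1244, 1109, 691, 667, 667, 585, 505, 430
The 2 values of 667 occupy positions 5–6 → each gets rank 5.
M has value 667 mm → rank 5.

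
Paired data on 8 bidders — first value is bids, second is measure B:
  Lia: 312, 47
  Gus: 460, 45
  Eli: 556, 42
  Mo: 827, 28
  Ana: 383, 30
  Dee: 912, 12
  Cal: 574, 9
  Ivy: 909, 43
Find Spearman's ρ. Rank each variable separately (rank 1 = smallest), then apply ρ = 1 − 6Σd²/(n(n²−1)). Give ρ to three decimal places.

-0.571

Ranks of variable 1: 1, 3, 4, 6, 2, 8, 5, 7
Ranks of variable 2: 8, 7, 5, 3, 4, 2, 1, 6
d = r₁ − r₂: -7, -4, -1, 3, -2, 6, 4, 1
d²: 49, 16, 1, 9, 4, 36, 16, 1; Σd² = 132
ρ = 1 − 6·132/(8·63) = 1 − 792/504 = -0.571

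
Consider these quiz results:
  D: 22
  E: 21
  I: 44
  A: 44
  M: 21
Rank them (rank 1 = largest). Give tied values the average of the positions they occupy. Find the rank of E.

4.5

Sorted (descending): 44, 44, 22, 21, 21
The 2 values of 44 occupy positions 1–2 → average rank (1+2)/2 = 1.5.
The 2 values of 21 occupy positions 4–5 → average rank (4+5)/2 = 4.5.
E has value 21 → rank 4.5.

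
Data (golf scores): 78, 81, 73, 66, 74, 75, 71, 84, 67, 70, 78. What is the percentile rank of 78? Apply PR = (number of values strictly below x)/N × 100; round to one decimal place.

63.6

N = 11.
Strictly below 78: 7. Equal to 78: 2.
PR = 7/11 × 100 = 63.6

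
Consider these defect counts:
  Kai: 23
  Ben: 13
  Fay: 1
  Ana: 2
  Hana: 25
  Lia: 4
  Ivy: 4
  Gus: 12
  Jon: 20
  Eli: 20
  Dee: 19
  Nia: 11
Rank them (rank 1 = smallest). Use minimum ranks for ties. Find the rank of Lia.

3

Sorted (ascending): 1, 2, 4, 4, 11, 12, 13, 19, 20, 20, 23, 25
The 2 values of 4 occupy positions 3–4 → each gets rank 3.
The 2 values of 20 occupy positions 9–10 → each gets rank 9.
Lia has value 4 → rank 3.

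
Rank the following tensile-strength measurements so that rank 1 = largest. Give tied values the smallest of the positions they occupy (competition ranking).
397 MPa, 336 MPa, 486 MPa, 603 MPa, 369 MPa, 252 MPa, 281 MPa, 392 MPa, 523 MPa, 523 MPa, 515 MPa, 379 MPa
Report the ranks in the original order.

6, 10, 5, 1, 9, 12, 11, 7, 2, 2, 4, 8

Sorted (descending): 603, 523, 523, 515, 486, 397, 392, 379, 369, 336, 281, 252
The 2 values of 523 occupy positions 2–3 → each gets rank 2.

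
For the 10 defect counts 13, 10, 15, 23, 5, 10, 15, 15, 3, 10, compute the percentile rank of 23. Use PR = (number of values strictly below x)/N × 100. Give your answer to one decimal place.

90.0

N = 10.
Strictly below 23: 9. Equal to 23: 1.
PR = 9/10 × 100 = 90.0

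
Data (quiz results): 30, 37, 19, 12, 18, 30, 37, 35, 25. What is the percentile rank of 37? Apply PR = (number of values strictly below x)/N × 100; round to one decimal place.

77.8

N = 9.
Strictly below 37: 7. Equal to 37: 2.
PR = 7/9 × 100 = 77.8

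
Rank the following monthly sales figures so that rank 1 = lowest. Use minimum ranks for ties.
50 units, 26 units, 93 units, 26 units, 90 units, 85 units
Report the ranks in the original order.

3, 1, 6, 1, 5, 4

Sorted (ascending): 26, 26, 50, 85, 90, 93
The 2 values of 26 occupy positions 1–2 → each gets rank 1.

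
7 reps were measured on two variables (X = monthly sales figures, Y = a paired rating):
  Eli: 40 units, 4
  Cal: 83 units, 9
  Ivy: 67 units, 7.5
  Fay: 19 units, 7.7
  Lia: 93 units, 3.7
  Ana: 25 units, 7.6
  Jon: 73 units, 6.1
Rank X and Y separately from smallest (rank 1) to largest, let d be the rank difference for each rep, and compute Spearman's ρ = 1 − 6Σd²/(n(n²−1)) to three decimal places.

-0.357

Ranks of variable 1: 3, 6, 4, 1, 7, 2, 5
Ranks of variable 2: 2, 7, 4, 6, 1, 5, 3
d = r₁ − r₂: 1, -1, 0, -5, 6, -3, 2
d²: 1, 1, 0, 25, 36, 9, 4; Σd² = 76
ρ = 1 − 6·76/(7·48) = 1 − 456/336 = -0.357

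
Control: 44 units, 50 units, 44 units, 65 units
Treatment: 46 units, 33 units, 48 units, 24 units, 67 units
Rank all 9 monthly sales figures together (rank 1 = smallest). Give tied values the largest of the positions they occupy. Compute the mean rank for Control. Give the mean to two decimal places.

Sorted (ascending): 24, 33, 44, 44, 46, 48, 50, 65, 67
The 2 values of 44 occupy positions 3–4 → each gets rank 4.
Control values → pooled ranks: 44→4, 50→7, 44→4, 65→8
Mean rank = (4 + 7 + 4 + 8) / 4 = 5.75

5.75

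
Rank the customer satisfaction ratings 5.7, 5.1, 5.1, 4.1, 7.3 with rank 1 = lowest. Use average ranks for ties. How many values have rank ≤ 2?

1

Sorted (ascending): 4.1, 5.1, 5.1, 5.7, 7.3
The 2 values of 5.1 occupy positions 2–3 → average rank (2+3)/2 = 2.5.
Ranks ≤ 2: {1} → 1 value.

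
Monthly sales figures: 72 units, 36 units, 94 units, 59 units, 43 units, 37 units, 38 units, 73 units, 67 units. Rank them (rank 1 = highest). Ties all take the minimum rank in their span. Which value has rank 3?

72

Sorted (descending): 94, 73, 72, 67, 59, 43, 38, 37, 36
No ties — each value takes its position as its rank.
Rank 3 → value 72.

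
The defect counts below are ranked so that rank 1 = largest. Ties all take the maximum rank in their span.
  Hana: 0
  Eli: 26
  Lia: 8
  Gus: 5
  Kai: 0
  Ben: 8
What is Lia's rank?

3

Sorted (descending): 26, 8, 8, 5, 0, 0
The 2 values of 8 occupy positions 2–3 → each gets rank 3.
The 2 values of 0 occupy positions 5–6 → each gets rank 6.
Lia has value 8 → rank 3.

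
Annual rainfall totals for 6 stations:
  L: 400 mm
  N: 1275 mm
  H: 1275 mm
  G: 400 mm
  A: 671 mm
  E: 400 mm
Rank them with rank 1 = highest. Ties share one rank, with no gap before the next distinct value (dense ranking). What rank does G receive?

Sorted (descending): 1275, 1275, 671, 400, 400, 400
The 2 values of 1275 share dense rank 1.
The 3 values of 400 share dense rank 3.
Remaining distinct values take the next consecutive integers.
G has value 400 mm → rank 3.

3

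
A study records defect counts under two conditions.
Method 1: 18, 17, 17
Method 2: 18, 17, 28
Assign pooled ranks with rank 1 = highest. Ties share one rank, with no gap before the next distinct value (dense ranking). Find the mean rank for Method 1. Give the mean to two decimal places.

Sorted (descending): 28, 18, 18, 17, 17, 17
The 2 values of 18 share dense rank 2.
The 3 values of 17 share dense rank 3.
Remaining distinct values take the next consecutive integers.
Method 1 values → pooled ranks: 18→2, 17→3, 17→3
Mean rank = (2 + 3 + 3) / 3 = 2.67

2.67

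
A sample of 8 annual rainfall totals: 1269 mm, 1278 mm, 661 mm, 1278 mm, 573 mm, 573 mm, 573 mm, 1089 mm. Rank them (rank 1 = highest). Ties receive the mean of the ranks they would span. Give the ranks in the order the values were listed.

Sorted (descending): 1278, 1278, 1269, 1089, 661, 573, 573, 573
The 2 values of 1278 occupy positions 1–2 → average rank (1+2)/2 = 1.5.
The 3 values of 573 occupy positions 6–8 → average rank 7.

3, 1.5, 5, 1.5, 7, 7, 7, 4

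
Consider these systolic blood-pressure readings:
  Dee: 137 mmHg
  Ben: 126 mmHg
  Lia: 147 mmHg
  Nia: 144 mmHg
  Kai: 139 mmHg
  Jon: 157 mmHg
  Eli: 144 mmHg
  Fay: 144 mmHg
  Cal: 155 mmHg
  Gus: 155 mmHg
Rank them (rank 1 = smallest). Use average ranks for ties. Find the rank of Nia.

5

Sorted (ascending): 126, 137, 139, 144, 144, 144, 147, 155, 155, 157
The 3 values of 144 occupy positions 4–6 → average rank 5.
The 2 values of 155 occupy positions 8–9 → average rank (8+9)/2 = 8.5.
Nia has value 144 mmHg → rank 5.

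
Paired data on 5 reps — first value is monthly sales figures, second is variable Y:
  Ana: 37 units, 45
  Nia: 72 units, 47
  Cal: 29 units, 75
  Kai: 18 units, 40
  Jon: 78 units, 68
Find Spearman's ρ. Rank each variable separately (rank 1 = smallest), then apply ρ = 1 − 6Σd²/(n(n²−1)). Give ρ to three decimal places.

0.400

Ranks of variable 1: 3, 4, 2, 1, 5
Ranks of variable 2: 2, 3, 5, 1, 4
d = r₁ − r₂: 1, 1, -3, 0, 1
d²: 1, 1, 9, 0, 1; Σd² = 12
ρ = 1 − 6·12/(5·24) = 1 − 72/120 = 0.400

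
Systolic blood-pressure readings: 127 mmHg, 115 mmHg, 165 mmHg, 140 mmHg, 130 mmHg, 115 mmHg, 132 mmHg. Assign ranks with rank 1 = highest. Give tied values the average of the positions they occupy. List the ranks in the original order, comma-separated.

Sorted (descending): 165, 140, 132, 130, 127, 115, 115
The 2 values of 115 occupy positions 6–7 → average rank (6+7)/2 = 6.5.

5, 6.5, 1, 2, 4, 6.5, 3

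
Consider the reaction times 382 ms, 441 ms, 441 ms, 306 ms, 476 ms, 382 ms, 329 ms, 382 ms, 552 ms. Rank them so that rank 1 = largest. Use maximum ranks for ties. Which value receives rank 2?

476

Sorted (descending): 552, 476, 441, 441, 382, 382, 382, 329, 306
The 2 values of 441 occupy positions 3–4 → each gets rank 4.
The 3 values of 382 occupy positions 5–7 → each gets rank 7.
Rank 2 → value 476.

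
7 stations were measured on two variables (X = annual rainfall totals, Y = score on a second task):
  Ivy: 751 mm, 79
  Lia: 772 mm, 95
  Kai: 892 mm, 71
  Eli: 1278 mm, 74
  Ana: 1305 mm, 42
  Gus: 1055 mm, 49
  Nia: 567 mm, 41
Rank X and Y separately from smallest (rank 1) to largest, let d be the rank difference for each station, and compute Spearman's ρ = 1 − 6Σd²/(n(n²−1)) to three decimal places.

-0.107

Ranks of variable 1: 2, 3, 4, 6, 7, 5, 1
Ranks of variable 2: 6, 7, 4, 5, 2, 3, 1
d = r₁ − r₂: -4, -4, 0, 1, 5, 2, 0
d²: 16, 16, 0, 1, 25, 4, 0; Σd² = 62
ρ = 1 − 6·62/(7·48) = 1 − 372/336 = -0.107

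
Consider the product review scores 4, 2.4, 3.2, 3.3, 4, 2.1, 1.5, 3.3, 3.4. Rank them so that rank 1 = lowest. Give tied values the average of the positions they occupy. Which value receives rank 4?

3.2

Sorted (ascending): 1.5, 2.1, 2.4, 3.2, 3.3, 3.3, 3.4, 4, 4
The 2 values of 3.3 occupy positions 5–6 → average rank (5+6)/2 = 5.5.
The 2 values of 4 occupy positions 8–9 → average rank (8+9)/2 = 8.5.
Rank 4 → value 3.2.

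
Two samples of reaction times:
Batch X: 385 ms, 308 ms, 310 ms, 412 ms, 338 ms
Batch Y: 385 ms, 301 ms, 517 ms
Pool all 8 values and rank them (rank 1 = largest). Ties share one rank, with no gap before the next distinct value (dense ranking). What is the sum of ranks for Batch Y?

11

Sorted (descending): 517, 412, 385, 385, 338, 310, 308, 301
The 2 values of 385 share dense rank 3.
Remaining distinct values take the next consecutive integers.
Batch Y values → pooled ranks: 385→3, 301→7, 517→1
Rank sum = 3 + 7 + 1 = 11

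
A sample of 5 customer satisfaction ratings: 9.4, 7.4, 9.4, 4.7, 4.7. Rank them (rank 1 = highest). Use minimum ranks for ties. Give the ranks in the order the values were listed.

Sorted (descending): 9.4, 9.4, 7.4, 4.7, 4.7
The 2 values of 9.4 occupy positions 1–2 → each gets rank 1.
The 2 values of 4.7 occupy positions 4–5 → each gets rank 4.

1, 3, 1, 4, 4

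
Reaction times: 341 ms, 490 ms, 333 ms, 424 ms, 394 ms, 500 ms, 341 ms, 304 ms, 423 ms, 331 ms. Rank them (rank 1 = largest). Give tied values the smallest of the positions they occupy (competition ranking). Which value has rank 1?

500

Sorted (descending): 500, 490, 424, 423, 394, 341, 341, 333, 331, 304
The 2 values of 341 occupy positions 6–7 → each gets rank 6.
Rank 1 → value 500.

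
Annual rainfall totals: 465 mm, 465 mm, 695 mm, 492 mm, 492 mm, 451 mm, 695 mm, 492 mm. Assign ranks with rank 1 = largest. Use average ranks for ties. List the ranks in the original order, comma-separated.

6.5, 6.5, 1.5, 4, 4, 8, 1.5, 4

Sorted (descending): 695, 695, 492, 492, 492, 465, 465, 451
The 2 values of 695 occupy positions 1–2 → average rank (1+2)/2 = 1.5.
The 3 values of 492 occupy positions 3–5 → average rank 4.
The 2 values of 465 occupy positions 6–7 → average rank (6+7)/2 = 6.5.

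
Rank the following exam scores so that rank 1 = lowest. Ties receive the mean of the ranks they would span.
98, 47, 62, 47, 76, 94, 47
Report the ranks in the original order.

Sorted (ascending): 47, 47, 47, 62, 76, 94, 98
The 3 values of 47 occupy positions 1–3 → average rank 2.

7, 2, 4, 2, 5, 6, 2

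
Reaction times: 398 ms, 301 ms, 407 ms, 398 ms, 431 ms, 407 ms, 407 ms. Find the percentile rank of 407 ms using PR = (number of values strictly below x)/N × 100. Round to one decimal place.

42.9

N = 7.
Strictly below 407: 3. Equal to 407: 3.
PR = 3/7 × 100 = 42.9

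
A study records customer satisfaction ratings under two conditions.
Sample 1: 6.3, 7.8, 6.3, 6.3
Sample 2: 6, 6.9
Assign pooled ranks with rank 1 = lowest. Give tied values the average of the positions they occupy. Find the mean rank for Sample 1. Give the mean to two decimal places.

Sorted (ascending): 6, 6.3, 6.3, 6.3, 6.9, 7.8
The 3 values of 6.3 occupy positions 2–4 → average rank 3.
Sample 1 values → pooled ranks: 6.3→3, 7.8→6, 6.3→3, 6.3→3
Mean rank = (3 + 6 + 3 + 3) / 4 = 3.75

3.75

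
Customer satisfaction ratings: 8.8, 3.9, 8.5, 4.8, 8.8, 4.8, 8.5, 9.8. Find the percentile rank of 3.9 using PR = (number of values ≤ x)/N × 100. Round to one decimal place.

12.5

N = 8.
Strictly below 3.9: 0. Equal to 3.9: 1.
PR = 1/8 × 100 = 12.5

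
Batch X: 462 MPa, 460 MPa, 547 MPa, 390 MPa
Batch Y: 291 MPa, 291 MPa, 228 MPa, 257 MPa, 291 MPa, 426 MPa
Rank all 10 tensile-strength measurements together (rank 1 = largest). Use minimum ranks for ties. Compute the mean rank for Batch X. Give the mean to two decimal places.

Sorted (descending): 547, 462, 460, 426, 390, 291, 291, 291, 257, 228
The 3 values of 291 occupy positions 6–8 → each gets rank 6.
Batch X values → pooled ranks: 462→2, 460→3, 547→1, 390→5
Mean rank = (2 + 3 + 1 + 5) / 4 = 2.75

2.75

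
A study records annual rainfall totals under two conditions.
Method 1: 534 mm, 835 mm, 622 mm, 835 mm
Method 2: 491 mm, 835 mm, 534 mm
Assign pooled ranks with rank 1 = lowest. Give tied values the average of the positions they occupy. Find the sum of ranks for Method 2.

9.5

Sorted (ascending): 491, 534, 534, 622, 835, 835, 835
The 2 values of 534 occupy positions 2–3 → average rank (2+3)/2 = 2.5.
The 3 values of 835 occupy positions 5–7 → average rank 6.
Method 2 values → pooled ranks: 491→1, 835→6, 534→2.5
Rank sum = 1 + 6 + 2.5 = 9.5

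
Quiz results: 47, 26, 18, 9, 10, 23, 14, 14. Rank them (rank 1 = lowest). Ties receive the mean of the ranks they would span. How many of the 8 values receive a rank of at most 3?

2

Sorted (ascending): 9, 10, 14, 14, 18, 23, 26, 47
The 2 values of 14 occupy positions 3–4 → average rank (3+4)/2 = 3.5.
Ranks ≤ 3: {1, 2} → 2 values.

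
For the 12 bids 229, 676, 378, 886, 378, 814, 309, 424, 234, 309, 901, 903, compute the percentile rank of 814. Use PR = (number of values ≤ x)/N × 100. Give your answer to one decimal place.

75.0

N = 12.
Strictly below 814: 8. Equal to 814: 1.
PR = 9/12 × 100 = 75.0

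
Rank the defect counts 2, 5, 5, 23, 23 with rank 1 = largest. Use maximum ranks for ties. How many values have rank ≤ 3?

2

Sorted (descending): 23, 23, 5, 5, 2
The 2 values of 23 occupy positions 1–2 → each gets rank 2.
The 2 values of 5 occupy positions 3–4 → each gets rank 4.
Ranks ≤ 3: {2, 2} → 2 values.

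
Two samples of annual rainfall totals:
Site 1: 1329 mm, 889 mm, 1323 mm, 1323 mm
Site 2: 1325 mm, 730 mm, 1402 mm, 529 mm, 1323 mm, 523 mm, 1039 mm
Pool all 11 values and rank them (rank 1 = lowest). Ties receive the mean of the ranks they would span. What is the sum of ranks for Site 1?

28

Sorted (ascending): 523, 529, 730, 889, 1039, 1323, 1323, 1323, 1325, 1329, 1402
The 3 values of 1323 occupy positions 6–8 → average rank 7.
Site 1 values → pooled ranks: 1329→10, 889→4, 1323→7, 1323→7
Rank sum = 10 + 4 + 7 + 7 = 28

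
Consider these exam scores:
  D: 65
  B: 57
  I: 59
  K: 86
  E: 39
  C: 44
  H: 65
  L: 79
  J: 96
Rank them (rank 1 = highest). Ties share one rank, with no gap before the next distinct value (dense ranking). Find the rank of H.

Sorted (descending): 96, 86, 79, 65, 65, 59, 57, 44, 39
The 2 values of 65 share dense rank 4.
Remaining distinct values take the next consecutive integers.
H has value 65 → rank 4.

4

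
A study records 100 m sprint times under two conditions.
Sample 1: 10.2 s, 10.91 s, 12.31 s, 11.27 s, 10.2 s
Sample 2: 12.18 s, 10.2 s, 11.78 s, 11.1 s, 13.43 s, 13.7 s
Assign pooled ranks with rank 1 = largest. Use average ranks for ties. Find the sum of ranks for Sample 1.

37

Sorted (descending): 13.7, 13.43, 12.31, 12.18, 11.78, 11.27, 11.1, 10.91, 10.2, 10.2, 10.2
The 3 values of 10.2 occupy positions 9–11 → average rank 10.
Sample 1 values → pooled ranks: 10.2→10, 10.91→8, 12.31→3, 11.27→6, 10.2→10
Rank sum = 10 + 8 + 3 + 6 + 10 = 37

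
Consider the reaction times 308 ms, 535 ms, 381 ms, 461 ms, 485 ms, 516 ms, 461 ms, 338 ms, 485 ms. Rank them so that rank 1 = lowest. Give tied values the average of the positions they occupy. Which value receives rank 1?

308

Sorted (ascending): 308, 338, 381, 461, 461, 485, 485, 516, 535
The 2 values of 461 occupy positions 4–5 → average rank (4+5)/2 = 4.5.
The 2 values of 485 occupy positions 6–7 → average rank (6+7)/2 = 6.5.
Rank 1 → value 308.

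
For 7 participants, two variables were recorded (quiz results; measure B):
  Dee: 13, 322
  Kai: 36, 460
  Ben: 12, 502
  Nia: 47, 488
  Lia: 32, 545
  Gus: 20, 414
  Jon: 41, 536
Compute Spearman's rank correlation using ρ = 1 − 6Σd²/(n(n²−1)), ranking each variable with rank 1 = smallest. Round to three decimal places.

0.286

Ranks of variable 1: 2, 5, 1, 7, 4, 3, 6
Ranks of variable 2: 1, 3, 5, 4, 7, 2, 6
d = r₁ − r₂: 1, 2, -4, 3, -3, 1, 0
d²: 1, 4, 16, 9, 9, 1, 0; Σd² = 40
ρ = 1 − 6·40/(7·48) = 1 − 240/336 = 0.286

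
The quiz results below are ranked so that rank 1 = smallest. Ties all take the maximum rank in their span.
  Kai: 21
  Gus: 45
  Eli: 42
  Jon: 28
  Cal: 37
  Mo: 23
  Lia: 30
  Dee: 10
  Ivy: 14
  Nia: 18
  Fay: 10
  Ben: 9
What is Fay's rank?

3

Sorted (ascending): 9, 10, 10, 14, 18, 21, 23, 28, 30, 37, 42, 45
The 2 values of 10 occupy positions 2–3 → each gets rank 3.
Fay has value 10 → rank 3.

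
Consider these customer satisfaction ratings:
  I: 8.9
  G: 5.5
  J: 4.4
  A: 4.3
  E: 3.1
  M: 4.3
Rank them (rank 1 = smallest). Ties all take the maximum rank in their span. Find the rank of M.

3

Sorted (ascending): 3.1, 4.3, 4.3, 4.4, 5.5, 8.9
The 2 values of 4.3 occupy positions 2–3 → each gets rank 3.
M has value 4.3 → rank 3.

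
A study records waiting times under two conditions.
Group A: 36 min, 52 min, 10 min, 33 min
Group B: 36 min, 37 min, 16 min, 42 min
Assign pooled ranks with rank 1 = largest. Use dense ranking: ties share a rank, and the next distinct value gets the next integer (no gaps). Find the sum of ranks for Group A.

Sorted (descending): 52, 42, 37, 36, 36, 33, 16, 10
The 2 values of 36 share dense rank 4.
Remaining distinct values take the next consecutive integers.
Group A values → pooled ranks: 36→4, 52→1, 10→7, 33→5
Rank sum = 4 + 1 + 7 + 5 = 17

17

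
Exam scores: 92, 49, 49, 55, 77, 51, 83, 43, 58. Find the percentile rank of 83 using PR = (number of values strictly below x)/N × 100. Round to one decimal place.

N = 9.
Strictly below 83: 7. Equal to 83: 1.
PR = 7/9 × 100 = 77.8

77.8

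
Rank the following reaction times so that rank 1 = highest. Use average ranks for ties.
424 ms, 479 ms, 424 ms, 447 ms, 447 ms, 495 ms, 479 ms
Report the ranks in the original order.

Sorted (descending): 495, 479, 479, 447, 447, 424, 424
The 2 values of 479 occupy positions 2–3 → average rank (2+3)/2 = 2.5.
The 2 values of 447 occupy positions 4–5 → average rank (4+5)/2 = 4.5.
The 2 values of 424 occupy positions 6–7 → average rank (6+7)/2 = 6.5.

6.5, 2.5, 6.5, 4.5, 4.5, 1, 2.5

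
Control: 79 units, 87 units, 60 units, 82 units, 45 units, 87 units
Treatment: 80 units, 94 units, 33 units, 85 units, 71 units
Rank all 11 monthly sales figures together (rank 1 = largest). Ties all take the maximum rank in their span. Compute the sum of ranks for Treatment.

30

Sorted (descending): 94, 87, 87, 85, 82, 80, 79, 71, 60, 45, 33
The 2 values of 87 occupy positions 2–3 → each gets rank 3.
Treatment values → pooled ranks: 80→6, 94→1, 33→11, 85→4, 71→8
Rank sum = 6 + 1 + 11 + 4 + 8 = 30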